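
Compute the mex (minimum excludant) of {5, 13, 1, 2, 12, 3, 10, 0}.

4

The values 0, 1, 2, 3 are all present; 4 is the first non-negative integer missing from the set.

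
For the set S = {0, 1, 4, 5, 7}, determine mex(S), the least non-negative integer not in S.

The values 0, 1 are all present; 2 is the first non-negative integer missing from the set.

2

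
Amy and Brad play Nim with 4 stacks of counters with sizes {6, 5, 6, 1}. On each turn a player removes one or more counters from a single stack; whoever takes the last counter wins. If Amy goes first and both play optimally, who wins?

Compute the nim-sum pairwise:
6 XOR 5 = 3
3 XOR 6 = 5
5 XOR 1 = 4
The nim-sum is 4 ≠ 0, so this is an N-position: the player to move can win; Amy has a winning move.

Amy wins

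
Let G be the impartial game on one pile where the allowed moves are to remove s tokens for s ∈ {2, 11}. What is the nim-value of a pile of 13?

0

Compute g(0), g(1), … for moves {2, 11}:
g(0) = mex{} = 0
g(1) = mex{} = 0
g(2) = mex{0} = 1
g(3) = mex{0} = 1
g(4) = mex{1} = 0
g(5) = mex{1} = 0
g(6) = mex{0} = 1
g(7) = mex{0} = 1
g(8) = mex{1} = 0
g(9) = mex{1} = 0
g(10) = mex{0} = 1
g(11) = mex{0} = 1
g(12) = mex{0,1} = 2
g(13) = mex{1} = 0
So g(13) = 0.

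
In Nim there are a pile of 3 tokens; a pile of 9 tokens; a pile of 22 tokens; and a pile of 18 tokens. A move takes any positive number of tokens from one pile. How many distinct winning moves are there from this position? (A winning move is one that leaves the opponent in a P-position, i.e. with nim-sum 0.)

1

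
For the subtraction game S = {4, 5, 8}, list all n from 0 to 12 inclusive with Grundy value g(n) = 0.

0, 1, 2, 3, 12

Compute g(0), g(1), … for moves {4, 5, 8}:
k:     0  1  2  3  4  5  6  7  8  9 10 11 12
g(k):  0  0  0  0  1  1  1  1  2  2  2  2  0
The P-positions (g = 0) in 0..12 are 0, 1, 2, 3, 12.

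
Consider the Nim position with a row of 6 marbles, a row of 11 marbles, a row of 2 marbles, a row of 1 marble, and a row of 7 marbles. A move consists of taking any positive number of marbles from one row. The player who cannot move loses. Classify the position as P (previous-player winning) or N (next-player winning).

N-position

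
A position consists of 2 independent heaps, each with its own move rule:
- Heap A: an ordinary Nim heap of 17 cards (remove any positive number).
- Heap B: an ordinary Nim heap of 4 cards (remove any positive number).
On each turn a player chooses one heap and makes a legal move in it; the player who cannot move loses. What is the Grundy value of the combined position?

Heap A is a plain Nim heap of size 17, so its Grundy value is 17.
Heap B is a plain Nim heap of size 4, so its Grundy value is 4.
By the Sprague-Grundy theorem, the Grundy value of a sum of independent games is the XOR of the component values.
Combined value = 17 XOR 4 = 21.

21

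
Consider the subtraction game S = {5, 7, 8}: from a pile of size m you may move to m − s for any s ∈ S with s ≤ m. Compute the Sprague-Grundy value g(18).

Grundy values for subtraction set {5, 7, 8}:
k:     0  1  2  3  4  5  6  7  8  9 10 11 12 13 14 15 16 17 18
g(k):  0  0  0  0  0  1  1  1  1  1  2  2  2  0  0  0  0  0  1
So g(18) = 1.

1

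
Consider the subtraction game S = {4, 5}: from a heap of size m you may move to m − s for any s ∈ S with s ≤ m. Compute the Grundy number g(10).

0

Compute g(0), g(1), … for moves {4, 5}:
k:     0  1  2  3  4  5  6  7  8  9 10
g(k):  0  0  0  0  1  1  1  1  2  0  0
So g(10) = 0.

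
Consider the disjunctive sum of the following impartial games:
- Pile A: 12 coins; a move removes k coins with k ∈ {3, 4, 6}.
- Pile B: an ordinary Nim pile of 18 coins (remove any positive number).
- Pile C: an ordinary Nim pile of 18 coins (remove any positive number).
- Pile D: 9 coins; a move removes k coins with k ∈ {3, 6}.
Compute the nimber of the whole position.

1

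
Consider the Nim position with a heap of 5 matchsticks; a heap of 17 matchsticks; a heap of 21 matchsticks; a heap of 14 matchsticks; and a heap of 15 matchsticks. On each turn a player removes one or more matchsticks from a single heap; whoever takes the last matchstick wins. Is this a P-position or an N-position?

P-position

Compute the nim-sum pairwise:
5 XOR 17 = 20
20 XOR 21 = 1
1 XOR 14 = 15
15 XOR 15 = 0
The nim-sum is 0, so this is a P-position: the player to move is in a losing position under optimal play.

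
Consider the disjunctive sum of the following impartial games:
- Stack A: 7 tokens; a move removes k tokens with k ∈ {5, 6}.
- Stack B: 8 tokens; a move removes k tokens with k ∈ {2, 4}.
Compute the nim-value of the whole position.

0

Build the Grundy sequence for stack A with g(k) = mex{g(k−s) : s ∈ {5, 6}, s ≤ k}:
k:     0  1  2  3  4  5  6  7
g(k):  0  0  0  0  0  1  1  1
So g(7) = 1.
Grundy values for stack B (subtraction set {2, 4}):
k:     0  1  2  3  4  5  6  7  8
g(k):  0  0  1  1  2  2  0  0  1
So g(8) = 1.
The value of a disjunctive sum is the nim-sum of the parts.
Combined value = 1 XOR 1 = 0.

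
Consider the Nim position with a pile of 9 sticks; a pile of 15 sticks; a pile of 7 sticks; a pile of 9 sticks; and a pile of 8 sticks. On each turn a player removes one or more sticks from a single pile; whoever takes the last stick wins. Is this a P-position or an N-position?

P-position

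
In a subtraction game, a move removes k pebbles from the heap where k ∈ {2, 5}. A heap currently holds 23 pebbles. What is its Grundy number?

1

Compute g(0), g(1), … for moves {2, 5}:
k:     0  1  2  3  4  5  6  7  8  9 10 11 12 13 14 15 16 17 18 19 20 21 22 23
g(k):  0  0  1  1  0  2  1  0  0  1  1  0  2  1  0  0  1  1  0  2  1  0  0  1
So g(23) = 1.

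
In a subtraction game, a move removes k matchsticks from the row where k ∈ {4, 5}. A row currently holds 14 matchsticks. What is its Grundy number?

Compute g(0), g(1), … for moves {4, 5}:
g(0) = mex{} = 0
g(1) = mex{} = 0
g(2) = mex{} = 0
g(3) = mex{} = 0
g(4) = mex{0} = 1
g(5) = mex{0} = 1
g(6) = mex{0} = 1
g(7) = mex{0} = 1
g(8) = mex{0,1} = 2
g(9) = mex{1} = 0
g(10) = mex{1} = 0
g(11) = mex{1} = 0
g(12) = mex{1,2} = 0
g(13) = mex{0,2} = 1
g(14) = mex{0} = 1
So g(14) = 1.

1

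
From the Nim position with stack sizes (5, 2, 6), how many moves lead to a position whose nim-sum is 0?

1

Write each in binary and XOR column by column:
  101  (5)
  010  (2)
  110  (6)
  ---
  001  (1)
The overall nim-sum is X = 1. A stack of size p has a winning move iff p XOR X < p (reduce it to p XOR X).
  5: 5 XOR 1 = 4 < 5 — winning move (to 4).
  2: 2 XOR 1 = 3 ≥ 2 — no move.
  6: 6 XOR 1 = 7 ≥ 6 — no move.
That gives 1 winning move.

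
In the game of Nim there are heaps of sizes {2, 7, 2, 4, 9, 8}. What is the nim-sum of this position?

2

Bitwise XOR of the heap sizes:
  0010  (2)
  0111  (7)
  0010  (2)
  0100  (4)
  1001  (9)
  1000  (8)
  ----
  0010  (2)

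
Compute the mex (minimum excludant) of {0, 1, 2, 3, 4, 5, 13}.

The values 0, 1, 2, 3, 4, 5 are all present; 6 is the first non-negative integer missing from the set.

6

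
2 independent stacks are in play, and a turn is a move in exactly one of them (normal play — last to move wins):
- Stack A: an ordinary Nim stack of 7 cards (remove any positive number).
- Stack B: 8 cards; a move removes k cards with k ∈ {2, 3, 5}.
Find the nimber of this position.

7

Stack A is a plain Nim stack of size 7, so its Grundy value is 7.
Grundy values for stack B (subtraction set {2, 3, 5}):
k:     0  1  2  3  4  5  6  7  8
g(k):  0  0  1  1  2  2  3  0  0
So g(8) = 0.
By the Sprague-Grundy theorem, the Grundy value of a sum of independent games is the XOR of the component values.
Combined value = 7 XOR 0 = 7.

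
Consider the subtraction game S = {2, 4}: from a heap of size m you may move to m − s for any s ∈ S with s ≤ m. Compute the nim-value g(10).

2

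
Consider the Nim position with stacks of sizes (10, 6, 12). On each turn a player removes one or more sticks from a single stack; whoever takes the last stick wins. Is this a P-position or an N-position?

P-position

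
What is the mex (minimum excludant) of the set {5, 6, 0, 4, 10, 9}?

1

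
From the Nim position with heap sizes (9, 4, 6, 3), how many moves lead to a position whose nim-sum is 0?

1

Compute the nim-sum pairwise:
9 ⊕ 4 = 13
13 ⊕ 6 = 11
11 ⊕ 3 = 8
The overall nim-sum is X = 8. A heap of size p has a winning move iff p XOR X < p (reduce it to p XOR X).
  9: 9 XOR 8 = 1 < 9 — winning move (to 1).
  4: 4 XOR 8 = 12 ≥ 4 — no move.
  6: 6 XOR 8 = 14 ≥ 6 — no move.
  3: 3 XOR 8 = 11 ≥ 3 — no move.
That gives 1 winning move.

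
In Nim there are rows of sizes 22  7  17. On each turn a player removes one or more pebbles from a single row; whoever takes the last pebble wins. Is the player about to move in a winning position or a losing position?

In binary:
  10110  (22)
  00111  (7)
  10001  (17)
  -----
  00000  (0)
The nim-sum is 0, so this is a P-position: the player to move is in a losing position under optimal play.

Losing position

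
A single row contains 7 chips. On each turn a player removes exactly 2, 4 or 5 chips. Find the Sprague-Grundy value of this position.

Compute g(0), g(1), … for moves {2, 4, 5}:
g(0) = mex{} = 0
g(1) = mex{} = 0
g(2) = mex{0} = 1
g(3) = mex{0} = 1
g(4) = mex{0,1} = 2
g(5) = mex{0,1} = 2
g(6) = mex{0,1,2} = 3
g(7) = mex{1,2} = 0
So g(7) = 0.

0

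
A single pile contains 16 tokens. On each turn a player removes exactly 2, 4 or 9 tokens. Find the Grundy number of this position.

Build the Grundy sequence with g(k) = mex{g(k−s) : s ∈ {2, 4, 9}, s ≤ k}:
k:     0  1  2  3  4  5  6  7  8  9 10 11 12 13 14 15 16
g(k):  0  0  1  1  2  2  0  0  1  1  2  2  0  0  1  1  2
So g(16) = 2.

2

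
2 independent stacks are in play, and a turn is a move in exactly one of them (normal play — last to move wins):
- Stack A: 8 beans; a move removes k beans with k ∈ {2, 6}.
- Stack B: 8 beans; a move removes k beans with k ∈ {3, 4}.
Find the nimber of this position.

For stack A, compute g(0), g(1), … with moves {2, 6}:
k:     0  1  2  3  4  5  6  7  8
g(k):  0  0  1  1  0  0  1  1  0
So g(8) = 0.
Build the Grundy sequence for stack B with g(k) = mex{g(k−s) : s ∈ {3, 4}, s ≤ k}:
g(0) = mex{} = 0
g(1) = mex{} = 0
g(2) = mex{} = 0
g(3) = mex{0} = 1
g(4) = mex{0} = 1
g(5) = mex{0} = 1
g(6) = mex{0,1} = 2
g(7) = mex{1} = 0
g(8) = mex{1} = 0
So g(8) = 0.
By the Sprague-Grundy theorem, the Grundy value of a sum of independent games is the XOR of the component values.
Combined value = 0 XOR 0 = 0.

0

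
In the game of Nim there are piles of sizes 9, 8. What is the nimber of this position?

1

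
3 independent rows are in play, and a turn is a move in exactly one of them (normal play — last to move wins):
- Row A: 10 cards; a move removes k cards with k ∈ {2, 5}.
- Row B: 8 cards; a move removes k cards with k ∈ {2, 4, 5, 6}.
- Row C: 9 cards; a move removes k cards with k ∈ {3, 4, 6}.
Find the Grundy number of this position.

1

Grundy values for row A (subtraction set {2, 5}):
k:     0  1  2  3  4  5  6  7  8  9 10
g(k):  0  0  1  1  0  2  1  0  0  1  1
So g(10) = 1.
For row B, compute g(0), g(1), … with moves {2, 4, 5, 6}:
k:     0  1  2  3  4  5  6  7  8
g(k):  0  0  1  1  2  2  3  3  0
So g(8) = 0.
For row C, compute g(0), g(1), … with moves {3, 4, 6}:
k:     0  1  2  3  4  5  6  7  8  9
g(k):  0  0  0  1  1  1  2  2  2  0
So g(9) = 0.
By the Sprague-Grundy theorem, the Grundy value of a sum of independent games is the XOR of the component values.
Combined value = 1 ⊕ 0 ⊕ 0 = 1.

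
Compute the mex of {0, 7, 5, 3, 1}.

The values 0, 1 are all present; 2 is the first non-negative integer missing from the set.

2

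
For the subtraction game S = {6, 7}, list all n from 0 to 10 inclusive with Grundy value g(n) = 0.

0, 1, 2, 3, 4, 5

Build the Grundy sequence with g(k) = mex{g(k−s) : s ∈ {6, 7}, s ≤ k}:
k:     0  1  2  3  4  5  6  7  8  9 10
g(k):  0  0  0  0  0  0  1  1  1  1  1
The P-positions (g = 0) in 0..10 are 0, 1, 2, 3, 4, 5.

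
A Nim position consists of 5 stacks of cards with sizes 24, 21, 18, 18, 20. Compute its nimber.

Compute the nim-sum pairwise:
24 ⊕ 21 = 13
13 ⊕ 18 = 31
31 ⊕ 18 = 13
13 ⊕ 20 = 25

25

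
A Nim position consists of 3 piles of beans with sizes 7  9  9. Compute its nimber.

7

Compute the nim-sum pairwise:
7 XOR 9 = 14
14 XOR 9 = 7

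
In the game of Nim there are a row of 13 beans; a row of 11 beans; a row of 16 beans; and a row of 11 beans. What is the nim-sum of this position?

29

Compute the nim-sum pairwise:
13 ^ 11 = 6
6 ^ 16 = 22
22 ^ 11 = 29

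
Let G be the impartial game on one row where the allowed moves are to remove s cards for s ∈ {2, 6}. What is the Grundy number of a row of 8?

0

Compute g(0), g(1), … for moves {2, 6}:
k:     0  1  2  3  4  5  6  7  8
g(k):  0  0  1  1  0  0  1  1  0
So g(8) = 0.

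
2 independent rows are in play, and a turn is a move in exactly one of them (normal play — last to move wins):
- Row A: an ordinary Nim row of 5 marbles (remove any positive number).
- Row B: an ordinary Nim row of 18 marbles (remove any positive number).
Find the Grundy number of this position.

Row A is a plain Nim row of size 5, so its Grundy value is 5.
Row B is a plain Nim row of size 18, so its Grundy value is 18.
The value of a disjunctive sum is the nim-sum of the parts.
Combined value = 5 XOR 18 = 23.

23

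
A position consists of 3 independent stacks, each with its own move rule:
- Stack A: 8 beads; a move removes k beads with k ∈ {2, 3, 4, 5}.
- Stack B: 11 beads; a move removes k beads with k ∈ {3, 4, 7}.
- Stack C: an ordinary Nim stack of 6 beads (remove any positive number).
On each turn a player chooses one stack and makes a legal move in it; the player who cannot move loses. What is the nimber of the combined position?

Grundy values for stack A (subtraction set {2, 3, 4, 5}):
k:     0  1  2  3  4  5  6  7  8
g(k):  0  0  1  1  2  2  3  0  0
So g(8) = 0.
Build the Grundy sequence for stack B with g(k) = mex{g(k−s) : s ∈ {3, 4, 7}, s ≤ k}:
g(0) = mex{} = 0
g(1) = mex{} = 0
g(2) = mex{} = 0
g(3) = mex{0} = 1
g(4) = mex{0} = 1
g(5) = mex{0} = 1
g(6) = mex{0,1} = 2
g(7) = mex{0,1} = 2
g(8) = mex{0,1} = 2
g(9) = mex{0,1,2} = 3
g(10) = mex{1,2} = 0
g(11) = mex{1,2} = 0
So g(11) = 0.
Stack C is a plain Nim stack of size 6, so its Grundy value is 6.
The value of a disjunctive sum is the nim-sum of the parts.
Combined value = 0 ⊕ 0 ⊕ 6 = 6.

6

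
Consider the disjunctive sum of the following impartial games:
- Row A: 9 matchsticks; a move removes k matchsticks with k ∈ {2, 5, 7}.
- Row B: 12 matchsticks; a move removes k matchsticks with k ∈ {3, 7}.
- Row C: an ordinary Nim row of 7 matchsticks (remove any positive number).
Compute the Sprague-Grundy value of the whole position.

Grundy values for row A (subtraction set {2, 5, 7}):
k:     0  1  2  3  4  5  6  7  8  9
g(k):  0  0  1  1  0  2  1  3  2  2
So g(9) = 2.
Grundy values for row B (subtraction set {3, 7}):
k:     0  1  2  3  4  5  6  7  8  9 10 11 12
g(k):  0  0  0  1  1  1  0  2  2  1  0  0  0
So g(12) = 0.
Row C is a plain Nim row of size 7, so its Grundy value is 7.
The value of a disjunctive sum is the nim-sum of the parts.
Combined value = 2 ⊕ 0 ⊕ 7 = 5.

5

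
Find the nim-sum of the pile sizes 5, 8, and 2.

15

Nim-sum: 5 XOR 8 XOR 2 = 15.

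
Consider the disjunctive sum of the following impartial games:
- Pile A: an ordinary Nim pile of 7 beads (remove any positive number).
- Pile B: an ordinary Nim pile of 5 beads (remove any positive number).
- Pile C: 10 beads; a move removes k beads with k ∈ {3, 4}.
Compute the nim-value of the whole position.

Pile A is a plain Nim pile of size 7, so its Grundy value is 7.
Pile B is a plain Nim pile of size 5, so its Grundy value is 5.
Grundy values for pile C (subtraction set {3, 4}):
g(0) = mex{} = 0
g(1) = mex{} = 0
g(2) = mex{} = 0
g(3) = mex{0} = 1
g(4) = mex{0} = 1
g(5) = mex{0} = 1
g(6) = mex{0,1} = 2
g(7) = mex{1} = 0
g(8) = mex{1} = 0
g(9) = mex{1,2} = 0
g(10) = mex{0,2} = 1
So g(10) = 1.
The value of a disjunctive sum is the nim-sum of the parts.
Combined value = 7 ⊕ 5 ⊕ 1 = 3.

3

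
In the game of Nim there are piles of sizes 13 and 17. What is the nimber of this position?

28

Bitwise XOR of the heap sizes:
  01101  (13)
  10001  (17)
  -----
  11100  (28)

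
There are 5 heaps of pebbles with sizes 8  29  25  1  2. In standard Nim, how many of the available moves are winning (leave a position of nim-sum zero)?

3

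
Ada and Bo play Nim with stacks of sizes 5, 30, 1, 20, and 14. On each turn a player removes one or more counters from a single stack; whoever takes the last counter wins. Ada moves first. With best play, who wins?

Bo wins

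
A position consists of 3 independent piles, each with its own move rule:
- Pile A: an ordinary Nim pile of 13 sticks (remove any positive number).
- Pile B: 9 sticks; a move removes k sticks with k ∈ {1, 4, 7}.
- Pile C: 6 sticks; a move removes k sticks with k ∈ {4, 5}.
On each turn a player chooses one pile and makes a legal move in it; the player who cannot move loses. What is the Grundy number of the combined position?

13

Pile A is a plain Nim pile of size 13, so its Grundy value is 13.
Grundy values for pile B (subtraction set {1, 4, 7}):
k:     0  1  2  3  4  5  6  7  8  9
g(k):  0  1  0  1  2  0  1  2  0  1
So g(9) = 1.
For pile C, compute g(0), g(1), … with moves {4, 5}:
k:     0  1  2  3  4  5  6
g(k):  0  0  0  0  1  1  1
So g(6) = 1.
The value of a disjunctive sum is the nim-sum of the parts.
Combined value = 13 XOR 1 XOR 1 = 13.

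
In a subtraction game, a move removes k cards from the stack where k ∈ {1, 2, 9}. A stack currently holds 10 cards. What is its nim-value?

Build the Grundy sequence with g(k) = mex{g(k−s) : s ∈ {1, 2, 9}, s ≤ k}:
k:     0  1  2  3  4  5  6  7  8  9 10
g(k):  0  1  2  0  1  2  0  1  2  3  0
So g(10) = 0.

0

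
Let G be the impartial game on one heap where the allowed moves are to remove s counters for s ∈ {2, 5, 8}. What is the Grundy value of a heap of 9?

1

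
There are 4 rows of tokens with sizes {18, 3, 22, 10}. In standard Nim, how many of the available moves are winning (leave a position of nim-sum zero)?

1

Write each in binary and XOR column by column:
  10010  (18)
  00011  (3)
  10110  (22)
  01010  (10)
  -----
  01101  (13)
The overall nim-sum is X = 13. A row of size p has a winning move iff p XOR X < p (reduce it to p XOR X).
  18: 18 XOR 13 = 31 ≥ 18 — no move.
  3: 3 XOR 13 = 14 ≥ 3 — no move.
  22: 22 XOR 13 = 27 ≥ 22 — no move.
  10: 10 XOR 13 = 7 < 10 — winning move (to 7).
That gives 1 winning move.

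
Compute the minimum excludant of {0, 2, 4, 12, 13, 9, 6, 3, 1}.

The values 0, 1, 2, 3, 4 are all present; 5 is the first non-negative integer missing from the set.

5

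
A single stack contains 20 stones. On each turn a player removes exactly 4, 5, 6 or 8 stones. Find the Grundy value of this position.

Build the Grundy sequence with g(k) = mex{g(k−s) : s ∈ {4, 5, 6, 8}, s ≤ k}:
k:     0  1  2  3  4  5  6  7  8  9 10 11 12 13 14 15 16 17 18 19 20
g(k):  0  0  0  0  1  1  1  1  2  2  2  2  0  0  0  0  1  1  1  1  2
So g(20) = 2.

2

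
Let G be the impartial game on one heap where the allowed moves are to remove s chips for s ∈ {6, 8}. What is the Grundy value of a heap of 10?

1

Build the Grundy sequence with g(k) = mex{g(k−s) : s ∈ {6, 8}, s ≤ k}:
k:     0  1  2  3  4  5  6  7  8  9 10
g(k):  0  0  0  0  0  0  1  1  1  1  1
So g(10) = 1.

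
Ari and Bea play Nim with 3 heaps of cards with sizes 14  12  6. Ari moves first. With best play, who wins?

Ari wins

In binary:
  1110  (14)
  1100  (12)
  0110  (6)
  ----
  0100  (4)
The nim-sum is 4 ≠ 0, so this is an N-position: the player to move can win; Ari has a winning move.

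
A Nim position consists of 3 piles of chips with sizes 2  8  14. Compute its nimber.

4

In binary:
  0010  (2)
  1000  (8)
  1110  (14)
  ----
  0100  (4)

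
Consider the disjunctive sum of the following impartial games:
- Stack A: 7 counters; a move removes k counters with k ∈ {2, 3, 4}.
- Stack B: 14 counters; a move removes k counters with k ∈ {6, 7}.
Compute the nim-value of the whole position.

For stack A, compute g(0), g(1), … with moves {2, 3, 4}:
k:     0  1  2  3  4  5  6  7
g(k):  0  0  1  1  2  2  0  0
So g(7) = 0.
Grundy values for stack B (subtraction set {6, 7}):
g(0) = mex{} = 0
g(1) = mex{} = 0
g(2) = mex{} = 0
g(3) = mex{} = 0
g(4) = mex{} = 0
g(5) = mex{} = 0
g(6) = mex{0} = 1
g(7) = mex{0} = 1
g(8) = mex{0} = 1
g(9) = mex{0} = 1
g(10) = mex{0} = 1
g(11) = mex{0} = 1
g(12) = mex{0,1} = 2
g(13) = mex{1} = 0
g(14) = mex{1} = 0
So g(14) = 0.
The value of a disjunctive sum is the nim-sum of the parts.
Combined value = 0 XOR 0 = 0.

0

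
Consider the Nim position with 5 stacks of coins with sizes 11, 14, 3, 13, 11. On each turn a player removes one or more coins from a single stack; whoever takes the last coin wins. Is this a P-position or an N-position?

P-position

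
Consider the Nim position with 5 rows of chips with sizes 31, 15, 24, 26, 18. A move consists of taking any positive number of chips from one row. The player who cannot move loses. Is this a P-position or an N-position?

P-position

Bitwise XOR of the heap sizes:
  11111  (31)
  01111  (15)
  11000  (24)
  11010  (26)
  10010  (18)
  -----
  00000  (0)
The nim-sum is 0, so this is a P-position: the player to move is in a losing position under optimal play.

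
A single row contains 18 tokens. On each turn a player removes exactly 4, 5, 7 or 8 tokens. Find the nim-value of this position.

1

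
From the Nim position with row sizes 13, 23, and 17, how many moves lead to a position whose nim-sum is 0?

Nim-sum: 13 XOR 23 XOR 17 = 11.
The overall nim-sum is X = 11. A row of size p has a winning move iff p XOR X < p (reduce it to p XOR X).
  13: 13 XOR 11 = 6 < 13 — winning move (to 6).
  23: 23 XOR 11 = 28 ≥ 23 — no move.
  17: 17 XOR 11 = 26 ≥ 17 — no move.
That gives 1 winning move.

1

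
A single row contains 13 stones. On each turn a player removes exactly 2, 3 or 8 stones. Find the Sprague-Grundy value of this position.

Compute g(0), g(1), … for moves {2, 3, 8}:
k:     0  1  2  3  4  5  6  7  8  9 10 11 12 13
g(k):  0  0  1  1  2  0  0  1  1  2  0  0  1  1
So g(13) = 1.

1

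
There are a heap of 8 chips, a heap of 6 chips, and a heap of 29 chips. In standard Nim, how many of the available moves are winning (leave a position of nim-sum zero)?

In binary:
  01000  (8)
  00110  (6)
  11101  (29)
  -----
  10011  (19)
The overall nim-sum is X = 19. A heap of size p has a winning move iff p XOR X < p (reduce it to p XOR X).
  8: 8 XOR 19 = 27 ≥ 8 — no move.
  6: 6 XOR 19 = 21 ≥ 6 — no move.
  29: 29 XOR 19 = 14 < 29 — winning move (to 14).
That gives 1 winning move.

1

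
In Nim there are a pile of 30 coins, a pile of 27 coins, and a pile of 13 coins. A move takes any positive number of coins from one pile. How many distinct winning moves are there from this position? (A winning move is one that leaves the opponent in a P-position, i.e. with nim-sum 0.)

Bitwise XOR of the heap sizes:
  11110  (30)
  11011  (27)
  01101  (13)
  -----
  01000  (8)
The overall nim-sum is X = 8. A pile of size p has a winning move iff p XOR X < p (reduce it to p XOR X).
  30: 30 XOR 8 = 22 < 30 — winning move (to 22).
  27: 27 XOR 8 = 19 < 27 — winning move (to 19).
  13: 13 XOR 8 = 5 < 13 — winning move (to 5).
That gives 3 winning moves.

3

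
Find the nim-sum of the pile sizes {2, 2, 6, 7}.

1

Compute the nim-sum pairwise:
2 XOR 2 = 0
0 XOR 6 = 6
6 XOR 7 = 1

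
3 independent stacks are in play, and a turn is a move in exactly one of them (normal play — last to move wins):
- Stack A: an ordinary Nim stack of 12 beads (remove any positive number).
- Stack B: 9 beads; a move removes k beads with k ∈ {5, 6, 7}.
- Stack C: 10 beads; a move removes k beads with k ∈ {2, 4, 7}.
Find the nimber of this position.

15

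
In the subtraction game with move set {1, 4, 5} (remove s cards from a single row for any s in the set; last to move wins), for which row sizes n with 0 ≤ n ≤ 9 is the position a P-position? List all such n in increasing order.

0, 2, 8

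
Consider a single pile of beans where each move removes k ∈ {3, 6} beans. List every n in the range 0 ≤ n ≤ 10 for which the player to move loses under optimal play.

Build the Grundy sequence with g(k) = mex{g(k−s) : s ∈ {3, 6}, s ≤ k}:
k:     0  1  2  3  4  5  6  7  8  9 10
g(k):  0  0  0  1  1  1  2  2  2  0  0
The P-positions (g = 0) in 0..10 are 0, 1, 2, 9, 10.

0, 1, 2, 9, 10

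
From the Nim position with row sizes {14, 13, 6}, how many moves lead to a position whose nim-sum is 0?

3

Write each in binary and XOR column by column:
  1110  (14)
  1101  (13)
  0110  (6)
  ----
  0101  (5)
The overall nim-sum is X = 5. A row of size p has a winning move iff p XOR X < p (reduce it to p XOR X).
  14: 14 XOR 5 = 11 < 14 — winning move (to 11).
  13: 13 XOR 5 = 8 < 13 — winning move (to 8).
  6: 6 XOR 5 = 3 < 6 — winning move (to 3).
That gives 3 winning moves.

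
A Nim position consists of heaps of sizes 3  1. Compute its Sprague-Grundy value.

2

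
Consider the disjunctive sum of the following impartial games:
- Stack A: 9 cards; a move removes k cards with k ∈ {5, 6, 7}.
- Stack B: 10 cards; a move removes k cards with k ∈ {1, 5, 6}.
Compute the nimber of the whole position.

3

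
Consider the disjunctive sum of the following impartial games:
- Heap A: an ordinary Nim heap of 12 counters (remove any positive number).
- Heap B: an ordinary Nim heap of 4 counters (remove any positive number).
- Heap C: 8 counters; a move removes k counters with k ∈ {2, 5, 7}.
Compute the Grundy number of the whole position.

Heap A is a plain Nim heap of size 12, so its Grundy value is 12.
Heap B is a plain Nim heap of size 4, so its Grundy value is 4.
Grundy values for heap C (subtraction set {2, 5, 7}):
g(0) = mex{} = 0
g(1) = mex{} = 0
g(2) = mex{0} = 1
g(3) = mex{0} = 1
g(4) = mex{1} = 0
g(5) = mex{0,1} = 2
g(6) = mex{0} = 1
g(7) = mex{0,1,2} = 3
g(8) = mex{0,1} = 2
So g(8) = 2.
The value of a disjunctive sum is the nim-sum of the parts.
Combined value = 12 ⊕ 4 ⊕ 2 = 10.

10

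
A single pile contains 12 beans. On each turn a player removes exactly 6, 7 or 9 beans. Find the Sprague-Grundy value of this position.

2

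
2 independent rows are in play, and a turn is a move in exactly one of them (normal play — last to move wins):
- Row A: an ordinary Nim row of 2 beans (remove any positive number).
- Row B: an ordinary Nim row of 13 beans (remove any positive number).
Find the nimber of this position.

15

Row A is a plain Nim row of size 2, so its Grundy value is 2.
Row B is a plain Nim row of size 13, so its Grundy value is 13.
By the Sprague-Grundy theorem, the Grundy value of a sum of independent games is the XOR of the component values.
Combined value = 2 ⊕ 13 = 15.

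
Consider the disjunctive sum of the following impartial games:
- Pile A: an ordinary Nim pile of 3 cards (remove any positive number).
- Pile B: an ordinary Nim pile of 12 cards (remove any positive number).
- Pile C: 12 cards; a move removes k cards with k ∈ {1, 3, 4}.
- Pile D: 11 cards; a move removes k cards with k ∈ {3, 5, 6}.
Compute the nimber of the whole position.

12

Pile A is a plain Nim pile of size 3, so its Grundy value is 3.
Pile B is a plain Nim pile of size 12, so its Grundy value is 12.
For pile C, compute g(0), g(1), … with moves {1, 3, 4}:
g(0) = mex{} = 0
g(1) = mex{0} = 1
g(2) = mex{1} = 0
g(3) = mex{0} = 1
g(4) = mex{0,1} = 2
g(5) = mex{0,1,2} = 3
g(6) = mex{0,1,3} = 2
g(7) = mex{1,2} = 0
g(8) = mex{0,2,3} = 1
g(9) = mex{1,2,3} = 0
g(10) = mex{0,2} = 1
g(11) = mex{0,1} = 2
g(12) = mex{0,1,2} = 3
So g(12) = 3.
Build the Grundy sequence for pile D with g(k) = mex{g(k−s) : s ∈ {3, 5, 6}, s ≤ k}:
k:     0  1  2  3  4  5  6  7  8  9 10 11
g(k):  0  0  0  1  1  1  2  2  2  0  0  0
So g(11) = 0.
The value of a disjunctive sum is the nim-sum of the parts.
Combined value = 3 XOR 12 XOR 3 XOR 0 = 12.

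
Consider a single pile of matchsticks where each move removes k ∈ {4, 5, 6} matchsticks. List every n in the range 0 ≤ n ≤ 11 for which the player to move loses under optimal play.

0, 1, 2, 3, 10, 11

Grundy values for subtraction set {4, 5, 6}:
k:     0  1  2  3  4  5  6  7  8  9 10 11
g(k):  0  0  0  0  1  1  1  1  2  2  0  0
The P-positions (g = 0) in 0..11 are 0, 1, 2, 3, 10, 11.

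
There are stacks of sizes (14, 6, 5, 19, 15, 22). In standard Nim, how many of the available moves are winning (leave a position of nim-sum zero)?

5

Nim-sum: 14 ^ 6 ^ 5 ^ 19 ^ 15 ^ 22 = 7.
The overall nim-sum is X = 7. A stack of size p has a winning move iff p XOR X < p (reduce it to p XOR X).
  14: 14 XOR 7 = 9 < 14 — winning move (to 9).
  6: 6 XOR 7 = 1 < 6 — winning move (to 1).
  5: 5 XOR 7 = 2 < 5 — winning move (to 2).
  19: 19 XOR 7 = 20 ≥ 19 — no move.
  15: 15 XOR 7 = 8 < 15 — winning move (to 8).
  22: 22 XOR 7 = 17 < 22 — winning move (to 17).
That gives 5 winning moves.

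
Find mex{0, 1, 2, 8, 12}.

3

The values 0, 1, 2 are all present; 3 is the first non-negative integer missing from the set.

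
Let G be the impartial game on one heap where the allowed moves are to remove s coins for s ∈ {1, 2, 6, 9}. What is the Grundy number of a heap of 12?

2

Grundy values for subtraction set {1, 2, 6, 9}:
g(0) = mex{} = 0
g(1) = mex{0} = 1
g(2) = mex{0,1} = 2
g(3) = mex{1,2} = 0
g(4) = mex{0,2} = 1
g(5) = mex{0,1} = 2
g(6) = mex{0,1,2} = 3
g(7) = mex{1,2,3} = 0
g(8) = mex{0,2,3} = 1
g(9) = mex{0,1} = 2
g(10) = mex{1,2} = 0
g(11) = mex{0,2} = 1
g(12) = mex{0,1,3} = 2
So g(12) = 2.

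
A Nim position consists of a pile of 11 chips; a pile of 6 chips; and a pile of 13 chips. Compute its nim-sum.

0

Nim-sum: 11 XOR 6 XOR 13 = 0.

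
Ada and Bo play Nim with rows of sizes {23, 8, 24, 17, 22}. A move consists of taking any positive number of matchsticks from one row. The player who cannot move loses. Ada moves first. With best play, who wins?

Bo wins

Compute the nim-sum pairwise:
23 ⊕ 8 = 31
31 ⊕ 24 = 7
7 ⊕ 17 = 22
22 ⊕ 22 = 0
The nim-sum is 0, so this is a P-position: the player to move is in a losing position under optimal play; Ada is about to move from it and so loses — Bo wins.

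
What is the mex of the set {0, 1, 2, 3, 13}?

The values 0, 1, 2, 3 are all present; 4 is the first non-negative integer missing from the set.

4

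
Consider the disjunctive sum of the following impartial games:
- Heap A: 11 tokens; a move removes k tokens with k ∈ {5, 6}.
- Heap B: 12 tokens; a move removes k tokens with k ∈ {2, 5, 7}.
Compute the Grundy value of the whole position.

Build the Grundy sequence for heap A with g(k) = mex{g(k−s) : s ∈ {5, 6}, s ≤ k}:
k:     0  1  2  3  4  5  6  7  8  9 10 11
g(k):  0  0  0  0  0  1  1  1  1  1  2  0
So g(11) = 0.
Grundy values for heap B (subtraction set {2, 5, 7}):
g(0) = mex{} = 0
g(1) = mex{} = 0
g(2) = mex{0} = 1
g(3) = mex{0} = 1
g(4) = mex{1} = 0
g(5) = mex{0,1} = 2
g(6) = mex{0} = 1
g(7) = mex{0,1,2} = 3
g(8) = mex{0,1} = 2
g(9) = mex{0,1,3} = 2
g(10) = mex{1,2} = 0
g(11) = mex{0,1,2} = 3
g(12) = mex{0,2,3} = 1
So g(12) = 1.
By the Sprague-Grundy theorem, the Grundy value of a sum of independent games is the XOR of the component values.
Combined value = 0 ⊕ 1 = 1.

1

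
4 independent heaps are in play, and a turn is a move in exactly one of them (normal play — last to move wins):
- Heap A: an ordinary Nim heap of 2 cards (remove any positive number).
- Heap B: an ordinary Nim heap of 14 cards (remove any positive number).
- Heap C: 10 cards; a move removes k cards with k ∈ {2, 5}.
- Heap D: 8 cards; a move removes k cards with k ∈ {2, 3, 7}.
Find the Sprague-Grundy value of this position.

12

Heap A is a plain Nim heap of size 2, so its Grundy value is 2.
Heap B is a plain Nim heap of size 14, so its Grundy value is 14.
Grundy values for heap C (subtraction set {2, 5}):
g(0) = mex{} = 0
g(1) = mex{} = 0
g(2) = mex{0} = 1
g(3) = mex{0} = 1
g(4) = mex{1} = 0
g(5) = mex{0,1} = 2
g(6) = mex{0} = 1
g(7) = mex{1,2} = 0
g(8) = mex{1} = 0
g(9) = mex{0} = 1
g(10) = mex{0,2} = 1
So g(10) = 1.
Grundy values for heap D (subtraction set {2, 3, 7}):
k:     0  1  2  3  4  5  6  7  8
g(k):  0  0  1  1  2  0  0  1  1
So g(8) = 1.
The value of a disjunctive sum is the nim-sum of the parts.
Combined value = 2 ⊕ 14 ⊕ 1 ⊕ 1 = 12.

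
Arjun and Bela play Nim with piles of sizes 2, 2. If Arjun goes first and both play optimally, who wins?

In binary:
  10  (2)
  10  (2)
  --
  00  (0)
The nim-sum is 0, so this is a P-position: the player to move is in a losing position under optimal play; Arjun is about to move from it and so loses — Bela wins.

Bela wins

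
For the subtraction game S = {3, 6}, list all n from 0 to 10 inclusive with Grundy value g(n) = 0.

0, 1, 2, 9, 10

Compute g(0), g(1), … for moves {3, 6}:
g(0) = mex{} = 0
g(1) = mex{} = 0
g(2) = mex{} = 0
g(3) = mex{0} = 1
g(4) = mex{0} = 1
g(5) = mex{0} = 1
g(6) = mex{0,1} = 2
g(7) = mex{0,1} = 2
g(8) = mex{0,1} = 2
g(9) = mex{1,2} = 0
g(10) = mex{1,2} = 0
The P-positions (g = 0) in 0..10 are 0, 1, 2, 9, 10.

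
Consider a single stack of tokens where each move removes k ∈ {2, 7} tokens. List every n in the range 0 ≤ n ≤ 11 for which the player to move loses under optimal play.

0, 1, 4, 5, 9, 10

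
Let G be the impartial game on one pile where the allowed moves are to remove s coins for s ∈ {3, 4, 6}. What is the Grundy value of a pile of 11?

0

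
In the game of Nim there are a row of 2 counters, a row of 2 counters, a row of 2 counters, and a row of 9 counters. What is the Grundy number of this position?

11

In binary:
  0010  (2)
  0010  (2)
  0010  (2)
  1001  (9)
  ----
  1011  (11)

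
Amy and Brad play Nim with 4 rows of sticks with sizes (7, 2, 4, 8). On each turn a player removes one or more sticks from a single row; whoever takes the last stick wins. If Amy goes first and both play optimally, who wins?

Nim-sum: 7 ^ 2 ^ 4 ^ 8 = 9.
The nim-sum is 9 ≠ 0, so this is an N-position: the player to move can win; Amy has a winning move.

Amy wins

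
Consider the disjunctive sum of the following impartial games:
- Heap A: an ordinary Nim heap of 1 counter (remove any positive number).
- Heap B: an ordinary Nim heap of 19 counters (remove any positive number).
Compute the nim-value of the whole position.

Heap A is a plain Nim heap of size 1, so its Grundy value is 1.
Heap B is a plain Nim heap of size 19, so its Grundy value is 19.
By the Sprague-Grundy theorem, the Grundy value of a sum of independent games is the XOR of the component values.
Combined value = 1 XOR 19 = 18.

18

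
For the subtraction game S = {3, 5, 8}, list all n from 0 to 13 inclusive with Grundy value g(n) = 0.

0, 1, 2, 11, 12, 13

Compute g(0), g(1), … for moves {3, 5, 8}:
k:     0  1  2  3  4  5  6  7  8  9 10 11 12 13
g(k):  0  0  0  1  1  1  2  2  2  3  3  0  0  0
The P-positions (g = 0) in 0..13 are 0, 1, 2, 11, 12, 13.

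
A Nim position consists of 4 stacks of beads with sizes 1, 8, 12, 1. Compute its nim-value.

Nim-sum: 1 ^ 8 ^ 12 ^ 1 = 4.

4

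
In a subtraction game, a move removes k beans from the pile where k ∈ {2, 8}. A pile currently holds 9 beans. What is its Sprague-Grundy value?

Grundy values for subtraction set {2, 8}:
k:     0  1  2  3  4  5  6  7  8  9
g(k):  0  0  1  1  0  0  1  1  2  2
So g(9) = 2.

2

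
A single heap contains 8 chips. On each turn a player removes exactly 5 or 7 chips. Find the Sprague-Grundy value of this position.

1

Grundy values for subtraction set {5, 7}:
g(0) = mex{} = 0
g(1) = mex{} = 0
g(2) = mex{} = 0
g(3) = mex{} = 0
g(4) = mex{} = 0
g(5) = mex{0} = 1
g(6) = mex{0} = 1
g(7) = mex{0} = 1
g(8) = mex{0} = 1
So g(8) = 1.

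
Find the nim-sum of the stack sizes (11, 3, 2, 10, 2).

2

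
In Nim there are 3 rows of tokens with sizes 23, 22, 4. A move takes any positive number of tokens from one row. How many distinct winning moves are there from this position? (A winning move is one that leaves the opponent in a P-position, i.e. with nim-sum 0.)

3

In binary:
  10111  (23)
  10110  (22)
  00100  (4)
  -----
  00101  (5)
The overall nim-sum is X = 5. A row of size p has a winning move iff p XOR X < p (reduce it to p XOR X).
  23: 23 XOR 5 = 18 < 23 — winning move (to 18).
  22: 22 XOR 5 = 19 < 22 — winning move (to 19).
  4: 4 XOR 5 = 1 < 4 — winning move (to 1).
That gives 3 winning moves.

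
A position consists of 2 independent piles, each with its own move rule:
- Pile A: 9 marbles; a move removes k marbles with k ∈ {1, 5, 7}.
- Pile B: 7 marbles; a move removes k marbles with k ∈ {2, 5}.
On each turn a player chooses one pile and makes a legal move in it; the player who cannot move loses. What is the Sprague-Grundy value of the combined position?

1

Grundy values for pile A (subtraction set {1, 5, 7}):
g(0) = mex{} = 0
g(1) = mex{0} = 1
g(2) = mex{1} = 0
g(3) = mex{0} = 1
g(4) = mex{1} = 0
g(5) = mex{0} = 1
g(6) = mex{1} = 0
g(7) = mex{0} = 1
g(8) = mex{1} = 0
g(9) = mex{0} = 1
So g(9) = 1.
Grundy values for pile B (subtraction set {2, 5}):
k:     0  1  2  3  4  5  6  7
g(k):  0  0  1  1  0  2  1  0
So g(7) = 0.
The value of a disjunctive sum is the nim-sum of the parts.
Combined value = 1 ⊕ 0 = 1.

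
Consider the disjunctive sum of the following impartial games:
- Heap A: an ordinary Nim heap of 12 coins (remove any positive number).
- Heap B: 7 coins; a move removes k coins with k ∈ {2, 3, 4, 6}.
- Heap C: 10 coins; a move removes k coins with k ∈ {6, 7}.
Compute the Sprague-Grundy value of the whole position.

14

Heap A is a plain Nim heap of size 12, so its Grundy value is 12.
Build the Grundy sequence for heap B with g(k) = mex{g(k−s) : s ∈ {2, 3, 4, 6}, s ≤ k}:
g(0) = mex{} = 0
g(1) = mex{} = 0
g(2) = mex{0} = 1
g(3) = mex{0} = 1
g(4) = mex{0,1} = 2
g(5) = mex{0,1} = 2
g(6) = mex{0,1,2} = 3
g(7) = mex{0,1,2} = 3
So g(7) = 3.
Grundy values for heap C (subtraction set {6, 7}):
k:     0  1  2  3  4  5  6  7  8  9 10
g(k):  0  0  0  0  0  0  1  1  1  1  1
So g(10) = 1.
By the Sprague-Grundy theorem, the Grundy value of a sum of independent games is the XOR of the component values.
Combined value = 12 XOR 3 XOR 1 = 14.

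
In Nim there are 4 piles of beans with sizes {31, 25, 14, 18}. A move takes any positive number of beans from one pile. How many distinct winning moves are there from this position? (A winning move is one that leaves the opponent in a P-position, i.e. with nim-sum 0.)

3

Write each in binary and XOR column by column:
  11111  (31)
  11001  (25)
  01110  (14)
  10010  (18)
  -----
  11010  (26)
The overall nim-sum is X = 26. A pile of size p has a winning move iff p XOR X < p (reduce it to p XOR X).
  31: 31 XOR 26 = 5 < 31 — winning move (to 5).
  25: 25 XOR 26 = 3 < 25 — winning move (to 3).
  14: 14 XOR 26 = 20 ≥ 14 — no move.
  18: 18 XOR 26 = 8 < 18 — winning move (to 8).
That gives 3 winning moves.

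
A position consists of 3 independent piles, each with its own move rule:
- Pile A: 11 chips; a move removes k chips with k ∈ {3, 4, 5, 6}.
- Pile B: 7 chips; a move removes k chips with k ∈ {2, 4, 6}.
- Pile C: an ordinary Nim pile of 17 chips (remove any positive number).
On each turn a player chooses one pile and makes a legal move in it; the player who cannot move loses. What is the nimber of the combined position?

18

For pile A, compute g(0), g(1), … with moves {3, 4, 5, 6}:
k:     0  1  2  3  4  5  6  7  8  9 10 11
g(k):  0  0  0  1  1  1  2  2  2  0  0  0
So g(11) = 0.
Build the Grundy sequence for pile B with g(k) = mex{g(k−s) : s ∈ {2, 4, 6}, s ≤ k}:
g(0) = mex{} = 0
g(1) = mex{} = 0
g(2) = mex{0} = 1
g(3) = mex{0} = 1
g(4) = mex{0,1} = 2
g(5) = mex{0,1} = 2
g(6) = mex{0,1,2} = 3
g(7) = mex{0,1,2} = 3
So g(7) = 3.
Pile C is a plain Nim pile of size 17, so its Grundy value is 17.
By the Sprague-Grundy theorem, the Grundy value of a sum of independent games is the XOR of the component values.
Combined value = 0 ⊕ 3 ⊕ 17 = 18.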